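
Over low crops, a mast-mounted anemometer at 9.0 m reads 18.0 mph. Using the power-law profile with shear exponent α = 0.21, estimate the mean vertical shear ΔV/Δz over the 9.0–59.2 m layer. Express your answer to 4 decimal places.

Power law: V₂ = V₁ · (z₂/z₁)^α = 18.0 × (6.5778)^0.21 = 26.7343 mph
ΔV/Δz = (26.7343 − 18.0)/(59.2 − 9.0) = 8.7343/50.2000 = 0.17399 mph/m

0.1740 mph/m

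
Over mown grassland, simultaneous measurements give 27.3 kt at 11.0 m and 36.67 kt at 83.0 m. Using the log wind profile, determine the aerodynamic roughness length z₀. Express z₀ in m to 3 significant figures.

z₀ ≈ 0.0305 m

Log law: V(z) ∝ ln(z/z₀). With r = V₁/V₂ = 27.3/36.67 = 0.74448,
r · ln(z₂/z₀) = ln(z₁/z₀) ⇒ ln z₀ = (ln z₁ − r·ln z₂)/(1 − r)
ln z₀ = (2.39790 − 0.74448×4.41884) / 0.25552 = -3.4902
z₀ = exp(-3.4902) = 0.03049 m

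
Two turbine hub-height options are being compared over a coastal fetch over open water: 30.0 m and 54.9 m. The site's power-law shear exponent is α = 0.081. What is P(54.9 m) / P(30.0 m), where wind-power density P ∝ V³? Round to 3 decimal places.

1.158

Speed ratio: V_B/V_A = (z_B/z_A)^α = (54.9/30.0)^0.081 = (1.8300)^0.081 = 1.05017
Power-density ratio: P_B/P_A = (V_B/V_A)³ = (1.05017)³ = 1.15818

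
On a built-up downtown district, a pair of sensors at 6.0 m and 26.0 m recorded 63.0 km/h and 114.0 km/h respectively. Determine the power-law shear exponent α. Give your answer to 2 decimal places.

α ≈ 0.40

Power law: V₂/V₁ = (z₂/z₁)^α ⇒ α = ln(V₂/V₁) / ln(z₂/z₁)
α = ln(114.0/63.0) / ln(26.0/6.0) = ln(1.8095) / ln(4.3333)
  = 0.59306 / 1.46634 = 0.40445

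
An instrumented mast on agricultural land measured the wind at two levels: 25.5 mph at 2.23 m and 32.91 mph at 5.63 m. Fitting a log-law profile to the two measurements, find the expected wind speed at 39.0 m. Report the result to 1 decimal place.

48.4 mph

Log law: V ∝ ln(z/z₀). From the pair, with r = V₁/V₂ = 0.77484,
ln z₀ = (ln z₁ − r·ln z₂)/(1 − r) = (0.8020 − 0.77484×1.7281)/0.22516 = -2.3850 → z₀ = 0.09209 m
V₃ = V₁ · ln(z₃/z₀)/ln(z₁/z₀) = 25.5 × 6.0486/3.1870 = 48.3960 mph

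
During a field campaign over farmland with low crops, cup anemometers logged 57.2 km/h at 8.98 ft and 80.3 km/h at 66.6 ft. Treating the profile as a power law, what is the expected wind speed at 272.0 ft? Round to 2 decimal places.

First find α: α = ln(V₂/V₁)/ln(z₂/z₁) = ln(80.3/57.2)/ln(66.6/8.98) = 0.33922/2.00370 = 0.1693
Extrapolate from 66.6 ft to 272.0 ft: V₃ = 80.3 × (272.0/66.6)^0.1693 = 80.3 × 1.2690 = 101.8991 km/h

101.90 km/h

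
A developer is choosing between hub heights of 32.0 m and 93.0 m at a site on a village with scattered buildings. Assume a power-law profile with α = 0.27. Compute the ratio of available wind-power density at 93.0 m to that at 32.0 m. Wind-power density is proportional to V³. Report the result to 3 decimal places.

Speed ratio: V_B/V_A = (z_B/z_A)^α = (93.0/32.0)^0.27 = (2.9062)^0.27 = 1.33383
Power-density ratio: P_B/P_A = (V_B/V_A)³ = (1.33383)³ = 2.37301

2.373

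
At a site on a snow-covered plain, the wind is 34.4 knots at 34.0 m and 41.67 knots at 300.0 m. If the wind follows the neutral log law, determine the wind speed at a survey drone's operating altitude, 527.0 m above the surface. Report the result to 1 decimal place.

43.6 knots

Log law: V ∝ ln(z/z₀). From the pair, with r = V₁/V₂ = 0.82553,
ln z₀ = (ln z₁ − r·ln z₂)/(1 − r) = (3.5264 − 0.82553×5.7038)/0.17447 = -6.7767 → z₀ = 0.001140 m
V₃ = V₁ · ln(z₃/z₀)/ln(z₁/z₀) = 34.4 × 13.0439/10.3031 = 43.5511 knots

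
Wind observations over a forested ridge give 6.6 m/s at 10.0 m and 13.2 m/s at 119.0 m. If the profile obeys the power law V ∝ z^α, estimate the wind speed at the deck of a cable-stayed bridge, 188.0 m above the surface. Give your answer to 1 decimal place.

First find α: α = ln(V₂/V₁)/ln(z₂/z₁) = ln(13.2/6.6)/ln(119.0/10.0) = 0.69315/2.47654 = 0.2799
Extrapolate from 119.0 m to 188.0 m: V₃ = 13.2 × (188.0/119.0)^0.2799 = 13.2 × 1.1365 = 15.0025 m/s

15.0 m/s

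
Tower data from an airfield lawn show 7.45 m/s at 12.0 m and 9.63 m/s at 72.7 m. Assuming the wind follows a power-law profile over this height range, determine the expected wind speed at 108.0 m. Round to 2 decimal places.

10.19 m/s

First find α: α = ln(V₂/V₁)/ln(z₂/z₁) = ln(9.63/7.45)/ln(72.7/12.0) = 0.25667/1.80143 = 0.1425
Extrapolate from 72.7 m to 108.0 m: V₃ = 9.63 × (108.0/72.7)^0.1425 = 9.63 × 1.0580 = 10.1887 m/s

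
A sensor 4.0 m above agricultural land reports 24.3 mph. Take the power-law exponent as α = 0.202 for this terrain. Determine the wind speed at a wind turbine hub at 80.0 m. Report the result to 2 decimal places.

Power-law profile: V₂ = V₁ · (z₂/z₁)^α
V₂ = 24.3 × (80.0/4.0)^0.202 = 24.3 × (20.0000)^0.202
    = 24.3 × 1.8315 = 44.5056 mph

44.51 mph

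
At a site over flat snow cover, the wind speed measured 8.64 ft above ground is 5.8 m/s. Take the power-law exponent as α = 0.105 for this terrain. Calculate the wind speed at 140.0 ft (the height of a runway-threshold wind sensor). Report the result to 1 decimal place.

7.8 m/s

Power-law profile: V₂ = V₁ · (z₂/z₁)^α
V₂ = 5.8 × (140.0/8.64)^0.105 = 5.8 × (16.2037)^0.105
    = 5.8 × 1.3397 = 7.7703 m/s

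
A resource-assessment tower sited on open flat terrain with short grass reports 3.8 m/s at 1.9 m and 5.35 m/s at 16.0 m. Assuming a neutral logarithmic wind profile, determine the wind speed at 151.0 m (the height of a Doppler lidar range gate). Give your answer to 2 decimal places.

Log law: V ∝ ln(z/z₀). From the pair, with r = V₁/V₂ = 0.71028,
ln z₀ = (ln z₁ − r·ln z₂)/(1 − r) = (0.6419 − 0.71028×2.7726)/0.28972 = -4.5819 → z₀ = 0.01024 m
V₃ = V₁ · ln(z₃/z₀)/ln(z₁/z₀) = 3.8 × 9.5992/5.2237 = 6.9829 m/s

6.98 m/s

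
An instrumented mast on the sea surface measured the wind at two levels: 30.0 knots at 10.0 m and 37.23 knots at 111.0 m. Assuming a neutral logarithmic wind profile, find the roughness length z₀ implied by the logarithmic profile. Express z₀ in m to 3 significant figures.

z₀ ≈ 0.000460 m

Log law: V(z) ∝ ln(z/z₀). With r = V₁/V₂ = 30.0/37.23 = 0.80580,
r · ln(z₂/z₀) = ln(z₁/z₀) ⇒ ln z₀ = (ln z₁ − r·ln z₂)/(1 − r)
ln z₀ = (2.30259 − 0.80580×4.70953) / 0.19420 = -7.6847
z₀ = exp(-7.6847) = 0.0004598 m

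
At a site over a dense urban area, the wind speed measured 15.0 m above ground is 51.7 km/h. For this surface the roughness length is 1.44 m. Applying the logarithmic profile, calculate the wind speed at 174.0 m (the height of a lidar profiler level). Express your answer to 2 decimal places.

Log law: V(z) ∝ ln(z/z₀), so V₂/V₁ = ln(z₂/z₀) / ln(z₁/z₀).
ln(174.0/1.44) = 4.7944, ln(15.0/1.44) = 2.3434
V₂ = 51.7 × 4.7944/2.3434 = 51.7 × 2.0459 = 105.7738 km/h

105.77 km/h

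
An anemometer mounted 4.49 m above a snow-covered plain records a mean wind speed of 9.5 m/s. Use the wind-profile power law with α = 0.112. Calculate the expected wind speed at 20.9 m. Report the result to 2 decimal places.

Power-law profile: V₂ = V₁ · (z₂/z₁)^α
V₂ = 9.5 × (20.9/4.49)^0.112 = 9.5 × (4.6548)^0.112
    = 9.5 × 1.1880 = 11.2857 m/s

11.29 m/s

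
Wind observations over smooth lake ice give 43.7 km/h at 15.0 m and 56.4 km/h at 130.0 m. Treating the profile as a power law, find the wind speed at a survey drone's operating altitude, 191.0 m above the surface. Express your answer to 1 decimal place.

First find α: α = ln(V₂/V₁)/ln(z₂/z₁) = ln(56.4/43.7)/ln(130.0/15.0) = 0.25512/2.15948 = 0.1181
Extrapolate from 130.0 m to 191.0 m: V₃ = 56.4 × (191.0/130.0)^0.1181 = 56.4 × 1.0465 = 59.0227 km/h

59.0 km/h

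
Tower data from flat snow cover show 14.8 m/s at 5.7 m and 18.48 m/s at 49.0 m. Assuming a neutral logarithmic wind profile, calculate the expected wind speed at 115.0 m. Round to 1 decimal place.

Log law: V ∝ ln(z/z₀). From the pair, with r = V₁/V₂ = 0.80087,
ln z₀ = (ln z₁ − r·ln z₂)/(1 − r) = (1.7405 − 0.80087×3.8918)/0.19913 = -6.9117 → z₀ = 0.0009960 m
V₃ = V₁ · ln(z₃/z₀)/ln(z₁/z₀) = 14.8 × 11.6567/8.6522 = 19.9393 m/s

19.9 m/s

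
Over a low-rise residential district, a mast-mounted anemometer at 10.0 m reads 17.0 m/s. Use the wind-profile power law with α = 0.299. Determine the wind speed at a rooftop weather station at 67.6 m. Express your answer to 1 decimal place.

30.1 m/s

Power-law profile: V₂ = V₁ · (z₂/z₁)^α
V₂ = 17.0 × (67.6/10.0)^0.299 = 17.0 × (6.7600)^0.299
    = 17.0 × 1.7707 = 30.1025 m/s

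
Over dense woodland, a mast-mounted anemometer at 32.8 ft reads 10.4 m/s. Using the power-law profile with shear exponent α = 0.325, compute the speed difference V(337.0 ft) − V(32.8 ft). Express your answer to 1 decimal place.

11.8 m/s

Power law: V₂ = V₁ · (z₂/z₁)^α = 10.4 × (10.2744)^0.325 = 22.1745 m/s
ΔV = 22.1745 − 10.4 = 11.7745 m/s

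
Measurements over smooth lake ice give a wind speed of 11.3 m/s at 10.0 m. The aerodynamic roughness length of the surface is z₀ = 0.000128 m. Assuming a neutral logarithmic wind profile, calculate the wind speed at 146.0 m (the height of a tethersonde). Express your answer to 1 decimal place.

14.0 m/s

Log law: V(z) ∝ ln(z/z₀), so V₂/V₁ = ln(z₂/z₀) / ln(z₁/z₀).
ln(146.0/0.000128) = 13.9471, ln(10.0/0.000128) = 11.2661
V₂ = 11.3 × 13.9471/11.2661 = 11.3 × 1.2380 = 13.9891 m/s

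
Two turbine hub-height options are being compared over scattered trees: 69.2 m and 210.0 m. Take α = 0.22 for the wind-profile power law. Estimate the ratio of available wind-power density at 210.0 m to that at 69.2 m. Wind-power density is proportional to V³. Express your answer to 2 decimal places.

2.08

Speed ratio: V_B/V_A = (z_B/z_A)^α = (210.0/69.2)^0.22 = (3.0347)^0.22 = 1.27663
Power-density ratio: P_B/P_A = (V_B/V_A)³ = (1.27663)³ = 2.08063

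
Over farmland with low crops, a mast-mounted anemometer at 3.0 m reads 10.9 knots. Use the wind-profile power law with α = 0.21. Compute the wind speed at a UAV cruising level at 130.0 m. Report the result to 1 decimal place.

24.1 knots

Power-law profile: V₂ = V₁ · (z₂/z₁)^α
V₂ = 10.9 × (130.0/3.0)^0.21 = 10.9 × (43.3333)^0.21
    = 10.9 × 2.2066 = 24.0524 knots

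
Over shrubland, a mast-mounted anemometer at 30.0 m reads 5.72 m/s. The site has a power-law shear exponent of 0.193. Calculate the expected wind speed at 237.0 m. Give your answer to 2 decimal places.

8.52 m/s

Power-law profile: V₂ = V₁ · (z₂/z₁)^α
V₂ = 5.72 × (237.0/30.0)^0.193 = 5.72 × (7.9000)^0.193
    = 5.72 × 1.4902 = 8.5239 m/s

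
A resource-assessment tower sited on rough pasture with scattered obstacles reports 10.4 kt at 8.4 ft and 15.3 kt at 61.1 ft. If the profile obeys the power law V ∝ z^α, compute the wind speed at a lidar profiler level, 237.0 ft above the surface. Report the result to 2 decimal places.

First find α: α = ln(V₂/V₁)/ln(z₂/z₁) = ln(15.3/10.4)/ln(61.1/8.4) = 0.38605/1.98428 = 0.1946
Extrapolate from 61.1 ft to 237.0 ft: V₃ = 15.3 × (237.0/61.1)^0.1946 = 15.3 × 1.3018 = 19.9171 kt

19.92 kt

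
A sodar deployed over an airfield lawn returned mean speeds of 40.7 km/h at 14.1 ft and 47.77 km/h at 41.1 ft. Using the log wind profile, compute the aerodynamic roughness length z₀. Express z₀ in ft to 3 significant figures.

Log law: V(z) ∝ ln(z/z₀). With r = V₁/V₂ = 40.7/47.77 = 0.85200,
r · ln(z₂/z₀) = ln(z₁/z₀) ⇒ ln z₀ = (ln z₁ − r·ln z₂)/(1 − r)
ln z₀ = (2.64617 − 0.85200×3.71601) / 0.14800 = -3.5126
z₀ = exp(-3.5126) = 0.02982 ft

z₀ ≈ 0.0298 ft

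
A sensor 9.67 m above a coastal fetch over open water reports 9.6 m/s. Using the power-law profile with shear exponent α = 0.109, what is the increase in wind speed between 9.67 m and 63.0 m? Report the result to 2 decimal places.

Power law: V₂ = V₁ · (z₂/z₁)^α = 9.6 × (6.5150)^0.109 = 11.7757 m/s
ΔV = 11.7757 − 9.6 = 2.1757 m/s

2.18 m/s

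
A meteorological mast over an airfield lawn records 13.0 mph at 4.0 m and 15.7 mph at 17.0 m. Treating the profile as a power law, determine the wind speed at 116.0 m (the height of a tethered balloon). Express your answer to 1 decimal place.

First find α: α = ln(V₂/V₁)/ln(z₂/z₁) = ln(15.7/13.0)/ln(17.0/4.0) = 0.18871/1.44692 = 0.1304
Extrapolate from 17.0 m to 116.0 m: V₃ = 15.7 × (116.0/17.0)^0.1304 = 15.7 × 1.2846 = 20.1685 mph

20.2 mph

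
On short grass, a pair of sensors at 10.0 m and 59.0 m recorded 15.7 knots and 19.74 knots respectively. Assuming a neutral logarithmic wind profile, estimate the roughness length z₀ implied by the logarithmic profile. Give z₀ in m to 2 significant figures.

Log law: V(z) ∝ ln(z/z₀). With r = V₁/V₂ = 15.7/19.74 = 0.79534,
r · ln(z₂/z₀) = ln(z₁/z₀) ⇒ ln z₀ = (ln z₁ − r·ln z₂)/(1 − r)
ln z₀ = (2.30259 − 0.79534×4.07754) / 0.20466 = -4.5951
z₀ = exp(-4.5951) = 0.01010 m

z₀ ≈ 0.010 m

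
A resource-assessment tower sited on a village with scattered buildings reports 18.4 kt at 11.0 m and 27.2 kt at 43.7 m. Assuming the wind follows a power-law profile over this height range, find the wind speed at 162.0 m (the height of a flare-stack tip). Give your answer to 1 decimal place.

39.4 kt

First find α: α = ln(V₂/V₁)/ln(z₂/z₁) = ln(27.2/18.4)/ln(43.7/11.0) = 0.39087/1.37945 = 0.2833
Extrapolate from 43.7 m to 162.0 m: V₃ = 27.2 × (162.0/43.7)^0.2833 = 27.2 × 1.4496 = 39.4279 kt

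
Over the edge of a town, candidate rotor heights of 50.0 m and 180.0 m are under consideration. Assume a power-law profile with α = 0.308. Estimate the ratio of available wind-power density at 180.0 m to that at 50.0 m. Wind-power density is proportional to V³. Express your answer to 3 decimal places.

3.266

Speed ratio: V_B/V_A = (z_B/z_A)^α = (180.0/50.0)^0.308 = (3.6000)^0.308 = 1.48368
Power-density ratio: P_B/P_A = (V_B/V_A)³ = (1.48368)³ = 3.26606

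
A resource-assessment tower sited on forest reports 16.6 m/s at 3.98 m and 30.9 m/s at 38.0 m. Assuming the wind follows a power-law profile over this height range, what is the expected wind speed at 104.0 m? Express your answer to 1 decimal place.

First find α: α = ln(V₂/V₁)/ln(z₂/z₁) = ln(30.9/16.6)/ln(38.0/3.98) = 0.62135/2.25630 = 0.2754
Extrapolate from 38.0 m to 104.0 m: V₃ = 30.9 × (104.0/38.0)^0.2754 = 30.9 × 1.3195 = 40.7728 m/s

40.8 m/s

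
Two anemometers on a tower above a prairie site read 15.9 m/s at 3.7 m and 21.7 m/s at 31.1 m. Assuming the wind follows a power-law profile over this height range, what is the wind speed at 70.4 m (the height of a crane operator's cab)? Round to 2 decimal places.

24.45 m/s

First find α: α = ln(V₂/V₁)/ln(z₂/z₁) = ln(21.7/15.9)/ln(31.1/3.7) = 0.31099/2.12887 = 0.1461
Extrapolate from 31.1 m to 70.4 m: V₃ = 21.7 × (70.4/31.1)^0.1461 = 21.7 × 1.1268 = 24.4507 m/s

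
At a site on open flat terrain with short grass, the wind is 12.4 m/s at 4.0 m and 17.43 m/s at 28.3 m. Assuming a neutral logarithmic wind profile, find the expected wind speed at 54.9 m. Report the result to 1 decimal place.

Log law: V ∝ ln(z/z₀). From the pair, with r = V₁/V₂ = 0.71142,
ln z₀ = (ln z₁ − r·ln z₂)/(1 − r) = (1.3863 − 0.71142×3.3429)/0.28858 = -3.4371 → z₀ = 0.03216 m
V₃ = V₁ · ln(z₃/z₀)/ln(z₁/z₀) = 12.4 × 7.4426/4.8233 = 19.1336 m/s

19.1 m/s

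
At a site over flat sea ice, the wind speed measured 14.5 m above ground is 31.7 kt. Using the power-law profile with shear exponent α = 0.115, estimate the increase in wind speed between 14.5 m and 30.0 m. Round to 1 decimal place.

Power law: V₂ = V₁ · (z₂/z₁)^α = 31.7 × (2.0690)^0.115 = 34.4644 kt
ΔV = 34.4644 − 31.7 = 2.7644 kt

2.8 kt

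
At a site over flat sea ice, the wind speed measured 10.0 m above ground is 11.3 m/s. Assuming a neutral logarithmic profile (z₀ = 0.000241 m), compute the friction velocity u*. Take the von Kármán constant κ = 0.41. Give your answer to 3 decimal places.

u* ≈ 0.436 m/s

Log law: V(z) = (u*/κ) · ln(z/z₀) ⇒ u* = κ · V / ln(z/z₀)
u* = 0.41 × 11.3 / ln(10.0/0.000241) = 0.41 × 11.3 / 10.6333
   = 4.6330 / 10.6333 = 0.4357 m/s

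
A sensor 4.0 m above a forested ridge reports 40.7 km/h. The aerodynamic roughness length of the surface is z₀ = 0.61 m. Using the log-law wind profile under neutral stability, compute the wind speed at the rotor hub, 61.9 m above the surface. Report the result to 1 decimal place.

100.0 km/h

Log law: V(z) ∝ ln(z/z₀), so V₂/V₁ = ln(z₂/z₀) / ln(z₁/z₀).
ln(61.9/0.61) = 4.6198, ln(4.0/0.61) = 1.8806
V₂ = 40.7 × 4.6198/1.8806 = 40.7 × 2.4566 = 99.9827 km/h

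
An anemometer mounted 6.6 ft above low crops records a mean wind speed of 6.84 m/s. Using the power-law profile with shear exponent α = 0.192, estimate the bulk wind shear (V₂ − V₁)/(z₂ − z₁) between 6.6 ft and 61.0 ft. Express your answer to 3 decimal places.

Power law: V₂ = V₁ · (z₂/z₁)^α = 6.84 × (9.2424)^0.192 = 10.4830 m/s
ΔV/Δz = (10.4830 − 6.84)/(61.0 − 6.6) = 3.6430/54.4000 = 0.06697 m/s/ft

0.067 m/s/ft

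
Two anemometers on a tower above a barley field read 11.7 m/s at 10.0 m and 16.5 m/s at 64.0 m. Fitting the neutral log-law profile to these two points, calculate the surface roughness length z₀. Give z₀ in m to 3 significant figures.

Log law: V(z) ∝ ln(z/z₀). With r = V₁/V₂ = 11.7/16.5 = 0.70909,
r · ln(z₂/z₀) = ln(z₁/z₀) ⇒ ln z₀ = (ln z₁ − r·ln z₂)/(1 − r)
ln z₀ = (2.30259 − 0.70909×4.15888) / 0.29091 = -2.2221
z₀ = exp(-2.2221) = 0.1084 m

z₀ ≈ 0.108 m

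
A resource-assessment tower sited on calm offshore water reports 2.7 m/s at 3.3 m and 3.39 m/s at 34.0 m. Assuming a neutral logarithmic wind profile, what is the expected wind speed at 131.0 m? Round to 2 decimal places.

Log law: V ∝ ln(z/z₀). From the pair, with r = V₁/V₂ = 0.79646,
ln z₀ = (ln z₁ − r·ln z₂)/(1 − r) = (1.1939 − 0.79646×3.5264)/0.20354 = -7.9330 → z₀ = 0.0003587 m
V₃ = V₁ · ln(z₃/z₀)/ln(z₁/z₀) = 2.7 × 12.8082/9.1269 = 3.7890 m/s

3.79 m/s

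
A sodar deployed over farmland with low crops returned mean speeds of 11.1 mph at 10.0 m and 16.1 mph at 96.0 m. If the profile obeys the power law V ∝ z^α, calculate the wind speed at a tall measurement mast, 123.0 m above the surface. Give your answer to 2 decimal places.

16.77 mph

First find α: α = ln(V₂/V₁)/ln(z₂/z₁) = ln(16.1/11.1)/ln(96.0/10.0) = 0.37187/2.26176 = 0.1644
Extrapolate from 96.0 m to 123.0 m: V₃ = 16.1 × (123.0/96.0)^0.1644 = 16.1 × 1.0416 = 16.7696 mph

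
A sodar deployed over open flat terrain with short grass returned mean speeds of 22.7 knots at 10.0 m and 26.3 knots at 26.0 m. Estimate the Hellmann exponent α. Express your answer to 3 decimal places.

α ≈ 0.154

Power law: V₂/V₁ = (z₂/z₁)^α ⇒ α = ln(V₂/V₁) / ln(z₂/z₁)
α = ln(26.3/22.7) / ln(26.0/10.0) = ln(1.1586) / ln(2.6000)
  = 0.14720 / 0.95551 = 0.15406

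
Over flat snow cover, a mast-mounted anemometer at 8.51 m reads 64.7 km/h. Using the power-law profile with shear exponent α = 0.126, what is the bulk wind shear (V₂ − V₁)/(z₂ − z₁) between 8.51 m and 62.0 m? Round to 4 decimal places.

Power law: V₂ = V₁ · (z₂/z₁)^α = 64.7 × (7.2855)^0.126 = 83.0949 km/h
ΔV/Δz = (83.0949 − 64.7)/(62.0 − 8.51) = 18.3949/53.4900 = 0.34389 km/h/m

0.3439 km/h/m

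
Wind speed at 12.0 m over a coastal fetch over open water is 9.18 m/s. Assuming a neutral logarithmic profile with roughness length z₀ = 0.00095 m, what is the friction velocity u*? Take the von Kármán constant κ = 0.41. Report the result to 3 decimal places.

Log law: V(z) = (u*/κ) · ln(z/z₀) ⇒ u* = κ · V / ln(z/z₀)
u* = 0.41 × 9.18 / ln(12.0/0.00095) = 0.41 × 9.18 / 9.4440
   = 3.7638 / 9.4440 = 0.3985 m/s

u* ≈ 0.399 m/s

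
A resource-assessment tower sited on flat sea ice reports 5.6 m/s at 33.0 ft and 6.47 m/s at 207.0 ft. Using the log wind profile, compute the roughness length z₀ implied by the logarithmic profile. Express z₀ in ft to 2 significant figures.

z₀ ≈ 0.00024 ft

Log law: V(z) ∝ ln(z/z₀). With r = V₁/V₂ = 5.6/6.47 = 0.86553,
r · ln(z₂/z₀) = ln(z₁/z₀) ⇒ ln z₀ = (ln z₁ − r·ln z₂)/(1 − r)
ln z₀ = (3.49651 − 0.86553×5.33272) / 0.13447 = -8.3228
z₀ = exp(-8.3228) = 0.0002429 ft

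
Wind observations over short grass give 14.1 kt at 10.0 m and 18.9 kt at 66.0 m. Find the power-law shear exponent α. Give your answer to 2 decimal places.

Power law: V₂/V₁ = (z₂/z₁)^α ⇒ α = ln(V₂/V₁) / ln(z₂/z₁)
α = ln(18.9/14.1) / ln(66.0/10.0) = ln(1.3404) / ln(6.6000)
  = 0.29299 / 1.88707 = 0.15526

α ≈ 0.16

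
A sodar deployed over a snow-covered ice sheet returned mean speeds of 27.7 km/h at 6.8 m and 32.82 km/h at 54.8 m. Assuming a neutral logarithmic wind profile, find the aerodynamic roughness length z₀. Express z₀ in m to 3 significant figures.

z₀ ≈ 0.0000850 m

Log law: V(z) ∝ ln(z/z₀). With r = V₁/V₂ = 27.7/32.82 = 0.84400,
r · ln(z₂/z₀) = ln(z₁/z₀) ⇒ ln z₀ = (ln z₁ − r·ln z₂)/(1 − r)
ln z₀ = (1.91692 − 0.84400×4.00369) / 0.15600 = -9.3728
z₀ = exp(-9.3728) = 0.00008500 m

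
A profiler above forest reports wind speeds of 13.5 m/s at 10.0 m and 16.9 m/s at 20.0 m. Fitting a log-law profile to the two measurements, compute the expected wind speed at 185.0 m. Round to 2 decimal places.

Log law: V ∝ ln(z/z₀). From the pair, with r = V₁/V₂ = 0.79882,
ln z₀ = (ln z₁ − r·ln z₂)/(1 − r) = (2.3026 − 0.79882×2.9957)/0.20118 = -0.4496 → z₀ = 0.6379 m
V₃ = V₁ · ln(z₃/z₀)/ln(z₁/z₀) = 13.5 × 5.6700/2.7522 = 27.8121 m/s

27.81 m/s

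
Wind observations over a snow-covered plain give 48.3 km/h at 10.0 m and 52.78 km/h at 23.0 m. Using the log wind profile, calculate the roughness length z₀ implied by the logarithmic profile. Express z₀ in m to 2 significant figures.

z₀ ≈ 0.0013 m

Log law: V(z) ∝ ln(z/z₀). With r = V₁/V₂ = 48.3/52.78 = 0.91512,
r · ln(z₂/z₀) = ln(z₁/z₀) ⇒ ln z₀ = (ln z₁ − r·ln z₂)/(1 − r)
ln z₀ = (2.30259 − 0.91512×3.13549) / 0.08488 = -6.6772
z₀ = exp(-6.6772) = 0.001259 m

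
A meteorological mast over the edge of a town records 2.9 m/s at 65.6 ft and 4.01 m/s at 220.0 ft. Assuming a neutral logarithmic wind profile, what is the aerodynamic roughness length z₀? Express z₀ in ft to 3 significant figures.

Log law: V(z) ∝ ln(z/z₀). With r = V₁/V₂ = 2.9/4.01 = 0.72319,
r · ln(z₂/z₀) = ln(z₁/z₀) ⇒ ln z₀ = (ln z₁ − r·ln z₂)/(1 − r)
ln z₀ = (4.18358 − 0.72319×5.39363) / 0.27681 = 1.0222
z₀ = exp(1.0222) = 2.779 ft

z₀ ≈ 2.78 ft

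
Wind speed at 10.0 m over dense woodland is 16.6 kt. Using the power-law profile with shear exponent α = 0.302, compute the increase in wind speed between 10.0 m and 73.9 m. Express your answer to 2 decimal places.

13.77 kt

Power law: V₂ = V₁ · (z₂/z₁)^α = 16.6 × (7.3900)^0.302 = 30.3696 kt
ΔV = 30.3696 − 16.6 = 13.7696 kt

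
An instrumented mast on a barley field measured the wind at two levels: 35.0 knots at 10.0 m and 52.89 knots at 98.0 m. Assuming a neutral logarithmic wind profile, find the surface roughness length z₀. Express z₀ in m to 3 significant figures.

Log law: V(z) ∝ ln(z/z₀). With r = V₁/V₂ = 35.0/52.89 = 0.66175,
r · ln(z₂/z₀) = ln(z₁/z₀) ⇒ ln z₀ = (ln z₁ − r·ln z₂)/(1 − r)
ln z₀ = (2.30259 − 0.66175×4.58497) / 0.33825 = -2.1627
z₀ = exp(-2.1627) = 0.1150 m

z₀ ≈ 0.115 m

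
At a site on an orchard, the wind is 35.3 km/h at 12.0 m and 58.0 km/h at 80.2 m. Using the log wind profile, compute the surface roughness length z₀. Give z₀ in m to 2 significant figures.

z₀ ≈ 0.63 m

Log law: V(z) ∝ ln(z/z₀). With r = V₁/V₂ = 35.3/58.0 = 0.60862,
r · ln(z₂/z₀) = ln(z₁/z₀) ⇒ ln z₀ = (ln z₁ − r·ln z₂)/(1 − r)
ln z₀ = (2.48491 − 0.60862×4.38452) / 0.39138 = -0.4691
z₀ = exp(-0.4691) = 0.6256 m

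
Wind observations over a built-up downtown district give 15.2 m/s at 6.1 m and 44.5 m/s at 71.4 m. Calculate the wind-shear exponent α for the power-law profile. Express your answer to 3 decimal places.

α ≈ 0.437

Power law: V₂/V₁ = (z₂/z₁)^α ⇒ α = ln(V₂/V₁) / ln(z₂/z₁)
α = ln(44.5/15.2) / ln(71.4/6.1) = ln(2.9276) / ln(11.7049)
  = 1.07419 / 2.46001 = 0.43666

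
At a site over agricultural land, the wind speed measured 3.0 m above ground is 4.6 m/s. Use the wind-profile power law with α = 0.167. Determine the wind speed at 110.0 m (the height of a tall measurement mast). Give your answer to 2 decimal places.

Power-law profile: V₂ = V₁ · (z₂/z₁)^α
V₂ = 4.6 × (110.0/3.0)^0.167 = 4.6 × (36.6667)^0.167
    = 4.6 × 1.8249 = 8.3944 m/s

8.39 m/s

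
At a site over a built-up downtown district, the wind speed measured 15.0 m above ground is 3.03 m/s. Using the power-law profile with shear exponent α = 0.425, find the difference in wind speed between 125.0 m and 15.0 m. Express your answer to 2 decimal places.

Power law: V₂ = V₁ · (z₂/z₁)^α = 3.03 × (8.3333)^0.425 = 7.4609 m/s
ΔV = 7.4609 − 3.03 = 4.4309 m/s

4.43 m/s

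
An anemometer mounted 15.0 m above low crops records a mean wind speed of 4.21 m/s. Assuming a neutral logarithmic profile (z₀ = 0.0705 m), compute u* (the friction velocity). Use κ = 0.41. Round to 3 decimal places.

Log law: V(z) = (u*/κ) · ln(z/z₀) ⇒ u* = κ · V / ln(z/z₀)
u* = 0.41 × 4.21 / ln(15.0/0.0705) = 0.41 × 4.21 / 5.3602
   = 1.7261 / 5.3602 = 0.3220 m/s

u* ≈ 0.322 m/s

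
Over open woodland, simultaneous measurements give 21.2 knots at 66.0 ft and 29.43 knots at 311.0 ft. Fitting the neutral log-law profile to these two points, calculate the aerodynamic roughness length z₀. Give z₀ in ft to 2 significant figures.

Log law: V(z) ∝ ln(z/z₀). With r = V₁/V₂ = 21.2/29.43 = 0.72035,
r · ln(z₂/z₀) = ln(z₁/z₀) ⇒ ln z₀ = (ln z₁ − r·ln z₂)/(1 − r)
ln z₀ = (4.18965 − 0.72035×5.73979) / 0.27965 = 0.1966
z₀ = exp(0.1966) = 1.217 ft

z₀ ≈ 1.2 ft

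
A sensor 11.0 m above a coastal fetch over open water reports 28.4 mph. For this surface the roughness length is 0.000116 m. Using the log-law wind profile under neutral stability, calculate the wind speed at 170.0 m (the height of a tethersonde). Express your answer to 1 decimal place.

Log law: V(z) ∝ ln(z/z₀), so V₂/V₁ = ln(z₂/z₀) / ln(z₁/z₀).
ln(170.0/0.000116) = 14.1977, ln(11.0/0.000116) = 11.4598
V₂ = 28.4 × 14.1977/11.4598 = 28.4 × 1.2389 = 35.1851 mph

35.2 mph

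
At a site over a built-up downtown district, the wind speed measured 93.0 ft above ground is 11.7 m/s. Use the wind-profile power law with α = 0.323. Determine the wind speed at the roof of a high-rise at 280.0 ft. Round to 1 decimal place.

Power-law profile: V₂ = V₁ · (z₂/z₁)^α
V₂ = 11.7 × (280.0/93.0)^0.323 = 11.7 × (3.0108)^0.323
    = 11.7 × 1.4276 = 16.7031 m/s

16.7 m/s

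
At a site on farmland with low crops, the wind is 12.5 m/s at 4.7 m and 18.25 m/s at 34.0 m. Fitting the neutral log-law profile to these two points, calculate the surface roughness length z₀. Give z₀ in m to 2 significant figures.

z₀ ≈ 0.064 m

Log law: V(z) ∝ ln(z/z₀). With r = V₁/V₂ = 12.5/18.25 = 0.68493,
r · ln(z₂/z₀) = ln(z₁/z₀) ⇒ ln z₀ = (ln z₁ − r·ln z₂)/(1 − r)
ln z₀ = (1.54756 − 0.68493×3.52636) / 0.31507 = -2.7542
z₀ = exp(-2.7542) = 0.06366 m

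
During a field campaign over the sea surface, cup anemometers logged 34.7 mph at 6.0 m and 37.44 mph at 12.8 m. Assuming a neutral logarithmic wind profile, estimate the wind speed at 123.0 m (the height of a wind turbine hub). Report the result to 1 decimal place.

45.6 mph

Log law: V ∝ ln(z/z₀). From the pair, with r = V₁/V₂ = 0.92682,
ln z₀ = (ln z₁ − r·ln z₂)/(1 − r) = (1.7918 − 0.92682×2.5494)/0.07318 = -7.8037 → z₀ = 0.0004082 m
V₃ = V₁ · ln(z₃/z₀)/ln(z₁/z₀) = 34.7 × 12.6159/9.5955 = 45.6227 mph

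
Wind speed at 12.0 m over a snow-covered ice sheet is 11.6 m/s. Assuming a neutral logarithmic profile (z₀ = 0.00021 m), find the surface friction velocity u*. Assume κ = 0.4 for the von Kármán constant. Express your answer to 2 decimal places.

Log law: V(z) = (u*/κ) · ln(z/z₀) ⇒ u* = κ · V / ln(z/z₀)
u* = 0.4 × 11.6 / ln(12.0/0.00021) = 0.4 × 11.6 / 10.9533
   = 4.6400 / 10.9533 = 0.4236 m/s

u* ≈ 0.42 m/s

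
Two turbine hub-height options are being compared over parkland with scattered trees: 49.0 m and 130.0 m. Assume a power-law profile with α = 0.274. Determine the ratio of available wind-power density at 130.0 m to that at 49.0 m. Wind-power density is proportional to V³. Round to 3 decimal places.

2.230

Speed ratio: V_B/V_A = (z_B/z_A)^α = (130.0/49.0)^0.274 = (2.6531)^0.274 = 1.30649
Power-density ratio: P_B/P_A = (V_B/V_A)³ = (1.30649)³ = 2.23008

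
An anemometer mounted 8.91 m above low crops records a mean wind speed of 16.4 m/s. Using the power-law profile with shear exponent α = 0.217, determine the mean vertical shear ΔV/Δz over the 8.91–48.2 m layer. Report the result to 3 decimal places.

Power law: V₂ = V₁ · (z₂/z₁)^α = 16.4 × (5.4097)^0.217 = 23.6560 m/s
ΔV/Δz = (23.6560 − 16.4)/(48.2 − 8.91) = 7.2560/39.2900 = 0.18468 m/s/m

0.185 m/s/m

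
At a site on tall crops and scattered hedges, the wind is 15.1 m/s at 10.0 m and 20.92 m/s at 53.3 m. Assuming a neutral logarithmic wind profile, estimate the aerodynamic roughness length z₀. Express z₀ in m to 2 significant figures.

z₀ ≈ 0.13 m

Log law: V(z) ∝ ln(z/z₀). With r = V₁/V₂ = 15.1/20.92 = 0.72180,
r · ln(z₂/z₀) = ln(z₁/z₀) ⇒ ln z₀ = (ln z₁ − r·ln z₂)/(1 − r)
ln z₀ = (2.30259 − 0.72180×3.97594) / 0.27820 = -2.0389
z₀ = exp(-2.0389) = 0.1302 m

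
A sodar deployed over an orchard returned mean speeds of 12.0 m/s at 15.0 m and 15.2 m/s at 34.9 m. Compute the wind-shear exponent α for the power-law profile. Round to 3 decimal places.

Power law: V₂/V₁ = (z₂/z₁)^α ⇒ α = ln(V₂/V₁) / ln(z₂/z₁)
α = ln(15.2/12.0) / ln(34.9/15.0) = ln(1.2667) / ln(2.3267)
  = 0.23639 / 0.84444 = 0.27994

α ≈ 0.280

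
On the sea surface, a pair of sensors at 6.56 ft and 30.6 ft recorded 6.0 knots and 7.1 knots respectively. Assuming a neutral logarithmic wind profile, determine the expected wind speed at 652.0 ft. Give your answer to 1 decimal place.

9.3 knots

Log law: V ∝ ln(z/z₀). From the pair, with r = V₁/V₂ = 0.84507,
ln z₀ = (ln z₁ − r·ln z₂)/(1 − r) = (1.8810 − 0.84507×3.4210)/0.15493 = -6.5191 → z₀ = 0.001475 ft
V₃ = V₁ · ln(z₃/z₀)/ln(z₁/z₀) = 6.0 × 12.9991/8.4001 = 9.2850 knots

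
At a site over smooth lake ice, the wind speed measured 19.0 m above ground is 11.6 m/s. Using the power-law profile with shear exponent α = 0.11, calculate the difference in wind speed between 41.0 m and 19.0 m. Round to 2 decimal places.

Power law: V₂ = V₁ · (z₂/z₁)^α = 11.6 × (2.1579)^0.11 = 12.6241 m/s
ΔV = 12.6241 − 11.6 = 1.0241 m/s

1.02 m/s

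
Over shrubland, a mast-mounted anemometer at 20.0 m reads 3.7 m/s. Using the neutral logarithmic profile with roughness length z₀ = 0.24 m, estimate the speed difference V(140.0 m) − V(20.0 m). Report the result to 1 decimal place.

1.6 m/s

Log law: V₂ = V₁ · ln(z₂/z₀)/ln(z₁/z₀) = 3.7 × 6.3688/4.4228 = 5.3279 m/s
ΔV = 5.3279 − 3.7 = 1.6279 m/s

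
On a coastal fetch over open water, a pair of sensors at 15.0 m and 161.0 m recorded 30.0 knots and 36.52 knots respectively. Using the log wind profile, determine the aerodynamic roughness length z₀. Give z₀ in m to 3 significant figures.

z₀ ≈ 0.000271 m

Log law: V(z) ∝ ln(z/z₀). With r = V₁/V₂ = 30.0/36.52 = 0.82147,
r · ln(z₂/z₀) = ln(z₁/z₀) ⇒ ln z₀ = (ln z₁ − r·ln z₂)/(1 − r)
ln z₀ = (2.70805 − 0.82147×5.08140) / 0.17853 = -8.2123
z₀ = exp(-8.2123) = 0.0002713 m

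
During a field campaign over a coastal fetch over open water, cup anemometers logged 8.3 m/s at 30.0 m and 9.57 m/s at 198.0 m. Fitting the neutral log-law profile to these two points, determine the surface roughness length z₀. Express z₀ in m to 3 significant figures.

Log law: V(z) ∝ ln(z/z₀). With r = V₁/V₂ = 8.3/9.57 = 0.86729,
r · ln(z₂/z₀) = ln(z₁/z₀) ⇒ ln z₀ = (ln z₁ − r·ln z₂)/(1 − r)
ln z₀ = (3.40120 − 0.86729×5.28827) / 0.13271 = -8.9316
z₀ = exp(-8.9316) = 0.0001321 m

z₀ ≈ 0.000132 m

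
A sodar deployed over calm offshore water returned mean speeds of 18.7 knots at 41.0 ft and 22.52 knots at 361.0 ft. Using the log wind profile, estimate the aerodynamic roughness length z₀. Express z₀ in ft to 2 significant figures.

z₀ ≈ 0.00097 ft

Log law: V(z) ∝ ln(z/z₀). With r = V₁/V₂ = 18.7/22.52 = 0.83037,
r · ln(z₂/z₀) = ln(z₁/z₀) ⇒ ln z₀ = (ln z₁ − r·ln z₂)/(1 − r)
ln z₀ = (3.71357 − 0.83037×5.88888) / 0.16963 = -6.9352
z₀ = exp(-6.9352) = 0.0009730 ft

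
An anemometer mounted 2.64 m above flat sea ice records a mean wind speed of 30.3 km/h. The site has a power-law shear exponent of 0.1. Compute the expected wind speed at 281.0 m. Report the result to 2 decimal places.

48.32 km/h

Power-law profile: V₂ = V₁ · (z₂/z₁)^α
V₂ = 30.3 × (281.0/2.64)^0.1 = 30.3 × (106.4394)^0.1
    = 30.3 × 1.5948 = 48.3229 km/h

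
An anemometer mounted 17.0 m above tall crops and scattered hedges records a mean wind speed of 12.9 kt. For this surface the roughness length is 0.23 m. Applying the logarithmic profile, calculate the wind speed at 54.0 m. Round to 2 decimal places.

Log law: V(z) ∝ ln(z/z₀), so V₂/V₁ = ln(z₂/z₀) / ln(z₁/z₀).
ln(54.0/0.23) = 5.4587, ln(17.0/0.23) = 4.3029
V₂ = 12.9 × 5.4587/4.3029 = 12.9 × 1.2686 = 16.3650 kt

16.36 kt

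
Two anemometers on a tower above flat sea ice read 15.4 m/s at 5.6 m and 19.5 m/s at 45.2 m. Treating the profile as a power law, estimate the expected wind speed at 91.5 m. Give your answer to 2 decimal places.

21.12 m/s

First find α: α = ln(V₂/V₁)/ln(z₂/z₁) = ln(19.5/15.4)/ln(45.2/5.6) = 0.23605/2.08833 = 0.1130
Extrapolate from 45.2 m to 91.5 m: V₃ = 19.5 × (91.5/45.2)^0.1130 = 19.5 × 1.0830 = 21.1181 m/s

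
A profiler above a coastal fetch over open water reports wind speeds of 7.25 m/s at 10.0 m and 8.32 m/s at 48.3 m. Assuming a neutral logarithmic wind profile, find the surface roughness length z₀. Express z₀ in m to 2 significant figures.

z₀ ≈ 0.00023 m

Log law: V(z) ∝ ln(z/z₀). With r = V₁/V₂ = 7.25/8.32 = 0.87139,
r · ln(z₂/z₀) = ln(z₁/z₀) ⇒ ln z₀ = (ln z₁ − r·ln z₂)/(1 − r)
ln z₀ = (2.30259 − 0.87139×3.87743) / 0.12861 = -8.3681
z₀ = exp(-8.3681) = 0.0002322 m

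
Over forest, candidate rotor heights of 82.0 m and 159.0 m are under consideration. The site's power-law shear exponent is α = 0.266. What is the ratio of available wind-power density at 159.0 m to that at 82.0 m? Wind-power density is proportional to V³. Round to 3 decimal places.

Speed ratio: V_B/V_A = (z_B/z_A)^α = (159.0/82.0)^0.266 = (1.9390)^0.266 = 1.19261
Power-density ratio: P_B/P_A = (V_B/V_A)³ = (1.19261)³ = 1.69626

1.696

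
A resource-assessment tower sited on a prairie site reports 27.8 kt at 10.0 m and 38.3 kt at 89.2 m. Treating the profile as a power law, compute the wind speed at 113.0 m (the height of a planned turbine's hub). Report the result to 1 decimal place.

39.6 kt

First find α: α = ln(V₂/V₁)/ln(z₂/z₁) = ln(38.3/27.8)/ln(89.2/10.0) = 0.32041/2.18830 = 0.1464
Extrapolate from 89.2 m to 113.0 m: V₃ = 38.3 × (113.0/89.2)^0.1464 = 38.3 × 1.0352 = 39.6496 kt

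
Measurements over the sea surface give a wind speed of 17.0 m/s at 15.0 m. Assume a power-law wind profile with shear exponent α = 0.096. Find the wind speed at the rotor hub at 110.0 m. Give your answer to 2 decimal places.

Power-law profile: V₂ = V₁ · (z₂/z₁)^α
V₂ = 17.0 × (110.0/15.0)^0.096 = 17.0 × (7.3333)^0.096
    = 17.0 × 1.2108 = 20.5834 m/s

20.58 m/s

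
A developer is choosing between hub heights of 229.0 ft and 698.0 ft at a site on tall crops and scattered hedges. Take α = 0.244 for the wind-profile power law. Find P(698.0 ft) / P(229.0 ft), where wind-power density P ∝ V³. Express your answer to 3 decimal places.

Speed ratio: V_B/V_A = (z_B/z_A)^α = (698.0/229.0)^0.244 = (3.0480)^0.244 = 1.31250
Power-density ratio: P_B/P_A = (V_B/V_A)³ = (1.31250)³ = 2.26101

2.261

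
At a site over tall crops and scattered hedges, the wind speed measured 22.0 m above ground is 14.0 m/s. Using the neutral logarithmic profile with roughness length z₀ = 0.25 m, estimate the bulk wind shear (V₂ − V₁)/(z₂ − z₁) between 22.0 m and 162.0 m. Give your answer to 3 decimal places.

0.045 m/s/m

Log law: V₂ = V₁ · ln(z₂/z₀)/ln(z₁/z₀) = 14.0 × 6.4739/4.4773 = 20.2429 m/s
ΔV/Δz = (20.2429 − 14.0)/(162.0 − 22.0) = 6.2429/140.0000 = 0.04459 m/s/m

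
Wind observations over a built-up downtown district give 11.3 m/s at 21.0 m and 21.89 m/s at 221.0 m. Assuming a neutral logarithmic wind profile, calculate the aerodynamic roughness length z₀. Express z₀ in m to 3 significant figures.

z₀ ≈ 1.70 m

Log law: V(z) ∝ ln(z/z₀). With r = V₁/V₂ = 11.3/21.89 = 0.51622,
r · ln(z₂/z₀) = ln(z₁/z₀) ⇒ ln z₀ = (ln z₁ − r·ln z₂)/(1 − r)
ln z₀ = (3.04452 − 0.51622×5.39816) / 0.48378 = 0.5331
z₀ = exp(0.5331) = 1.704 m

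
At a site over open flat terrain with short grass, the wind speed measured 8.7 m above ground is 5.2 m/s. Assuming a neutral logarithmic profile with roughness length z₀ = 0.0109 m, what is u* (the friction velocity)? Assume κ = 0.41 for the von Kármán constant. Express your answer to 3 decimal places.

u* ≈ 0.319 m/s

Log law: V(z) = (u*/κ) · ln(z/z₀) ⇒ u* = κ · V / ln(z/z₀)
u* = 0.41 × 5.2 / ln(8.7/0.0109) = 0.41 × 5.2 / 6.6823
   = 2.1320 / 6.6823 = 0.3191 m/s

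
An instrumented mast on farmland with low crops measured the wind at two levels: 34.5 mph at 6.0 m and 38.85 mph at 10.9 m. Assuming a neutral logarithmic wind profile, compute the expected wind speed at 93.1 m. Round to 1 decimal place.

54.5 mph

Log law: V ∝ ln(z/z₀). From the pair, with r = V₁/V₂ = 0.88803,
ln z₀ = (ln z₁ − r·ln z₂)/(1 − r) = (1.7918 − 0.88803×2.3888)/0.11197 = -2.9431 → z₀ = 0.05270 m
V₃ = V₁ · ln(z₃/z₀)/ln(z₁/z₀) = 34.5 × 7.4768/4.7349 = 54.4787 mph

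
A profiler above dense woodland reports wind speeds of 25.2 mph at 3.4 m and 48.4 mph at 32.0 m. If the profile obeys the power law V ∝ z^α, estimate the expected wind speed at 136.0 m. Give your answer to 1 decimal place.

First find α: α = ln(V₂/V₁)/ln(z₂/z₁) = ln(48.4/25.2)/ln(32.0/3.4) = 0.65266/2.24196 = 0.2911
Extrapolate from 32.0 m to 136.0 m: V₃ = 48.4 × (136.0/32.0)^0.2911 = 48.4 × 1.5238 = 73.7523 mph

73.8 mph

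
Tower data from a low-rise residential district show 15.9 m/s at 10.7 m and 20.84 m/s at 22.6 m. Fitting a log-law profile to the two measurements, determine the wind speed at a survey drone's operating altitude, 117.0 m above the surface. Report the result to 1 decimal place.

31.7 m/s

Log law: V ∝ ln(z/z₀). From the pair, with r = V₁/V₂ = 0.76296,
ln z₀ = (ln z₁ − r·ln z₂)/(1 − r) = (2.3702 − 0.76296×3.1179)/0.23704 = -0.0363 → z₀ = 0.9643 m
V₃ = V₁ · ln(z₃/z₀)/ln(z₁/z₀) = 15.9 × 4.7985/2.4066 = 31.7032 m/s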